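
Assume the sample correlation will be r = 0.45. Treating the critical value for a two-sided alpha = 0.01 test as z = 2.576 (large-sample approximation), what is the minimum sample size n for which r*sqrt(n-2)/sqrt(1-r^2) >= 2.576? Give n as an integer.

r√(n−2)/√(1−r²) ≥ 2.576  ⇔  n−2 ≥ (2.576)²·(1−r²)/r²
(1−r²)/r² = (1−0.2025)/0.2025 = 3.9383
n ≥ 2 + 6.635776·3.9383 = 2 + 26.1337 = 28.1337
⌈28.1337⌉ = 29

29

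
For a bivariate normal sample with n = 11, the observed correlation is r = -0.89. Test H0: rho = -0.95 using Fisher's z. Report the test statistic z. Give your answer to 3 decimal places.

1.159

z_r = atanh(-0.89) = -1.421926,  z_0 = atanh(-0.95) = -1.831781
SE = 1/√(n−3) = 1/√8 = 0.353553
z = (z_r − z_0)/SE = (-1.421926 − (-1.831781)) / 0.353553 = 0.409855 / 0.353553 = 1.159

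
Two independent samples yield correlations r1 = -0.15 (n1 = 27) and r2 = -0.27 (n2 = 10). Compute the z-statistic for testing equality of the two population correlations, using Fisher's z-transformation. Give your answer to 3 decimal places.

0.293

z1 = atanh(-0.15) = -0.151140,  z2 = atanh(-0.27) = -0.276864
SE = √(1/(n1−3) + 1/(n2−3)) = √(1/24 + 1/7) = √(0.0416667 + 0.1428571) = √0.1845238 = 0.429562
z = (z1 − z2)/SE = (-0.151140 − (-0.276864)) / 0.429562 = 0.125724 / 0.429562 = 0.293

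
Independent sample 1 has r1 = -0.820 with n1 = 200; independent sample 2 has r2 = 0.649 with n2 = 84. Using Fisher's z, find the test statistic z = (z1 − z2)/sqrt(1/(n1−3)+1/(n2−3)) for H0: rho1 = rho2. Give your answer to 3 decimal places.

Fisher z-transforms: z1 = atanh(-0.820) = -1.156817, z2 = atanh(0.649) = 0.773569; difference d = -1.930386
Var(d) = 1/197 + 1/81 = 0.0050761 + 0.0123457 = 0.0174218
z = d/√Var(d) = -1.930386 / √0.0174218 = -1.930386 / 0.131992 = -14.625

-14.625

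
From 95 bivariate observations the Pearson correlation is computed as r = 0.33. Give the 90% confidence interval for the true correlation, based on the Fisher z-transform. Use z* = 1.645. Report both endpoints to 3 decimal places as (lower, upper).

z_r = atanh(0.33) = 0.342828;  SE = 1/√(n−3) = 1/√92 = 0.104257
z-limits: 0.342828 ± 1.645·0.104257 = 0.342828 ± 0.171503 = [0.171325, 0.514331]
ρ-limits: (tanh 0.171325, tanh 0.514331) = (0.170, 0.473)

(0.170, 0.473)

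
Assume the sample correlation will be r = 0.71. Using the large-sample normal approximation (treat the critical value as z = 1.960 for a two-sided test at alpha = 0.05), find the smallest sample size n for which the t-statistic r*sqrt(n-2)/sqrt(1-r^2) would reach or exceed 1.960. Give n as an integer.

6

r√(n−2)/√(1−r²) ≥ 1.960  ⇔  n−2 ≥ (1.960)²·(1−r²)/r²
(1−r²)/r² = (1−0.5041)/0.5041 = 0.9837
n ≥ 2 + 3.8416·0.9837 = 2 + 3.7790 = 5.7790
⌈5.7790⌉ = 6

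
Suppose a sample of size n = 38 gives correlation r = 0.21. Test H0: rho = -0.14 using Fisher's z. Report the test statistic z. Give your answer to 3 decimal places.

Fisher z: atanh(0.21) = 0.213171, atanh(-0.14) = -0.140926
z = (z_r − z_0)·√(n−3) = (0.213171 − (-0.140926))·√35 = 0.354097 · 5.916080 = 2.095

2.095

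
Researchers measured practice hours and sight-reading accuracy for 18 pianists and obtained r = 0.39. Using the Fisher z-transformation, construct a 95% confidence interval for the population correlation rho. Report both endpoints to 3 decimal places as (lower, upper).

(-0.094, 0.725)

Fisher z: z_r = atanh(r) = ½·ln((1+0.39)/(1−0.39)) = 0.411800
SE(z) = 1/√(n−3) = 1/√15 = 0.258199
95% ⇒ z* = 1.960; margin = 1.960·0.258199 = 0.506070
CI on z-scale: (-0.094270, 0.917870)
Back-transform: tanh(-0.094270) = -0.093992, tanh(0.917870) = 0.724888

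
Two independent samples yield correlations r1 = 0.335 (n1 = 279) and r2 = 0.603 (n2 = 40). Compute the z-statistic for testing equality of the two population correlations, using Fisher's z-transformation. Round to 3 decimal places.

-1.996

z1 = atanh(0.335) = 0.348450,  z2 = atanh(0.603) = 0.697848
SE = √(1/(n1−3) + 1/(n2−3)) = √(1/276 + 1/37) = √(0.0036232 + 0.0270270) = √0.0306502 = 0.175072
z = (z1 − z2)/SE = (0.348450 − 0.697848) / 0.175072 = -0.349398 / 0.175072 = -1.996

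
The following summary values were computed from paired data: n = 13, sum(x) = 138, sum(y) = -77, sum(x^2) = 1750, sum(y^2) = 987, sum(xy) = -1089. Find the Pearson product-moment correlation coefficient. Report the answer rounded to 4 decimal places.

S_xy = nΣxy − ΣxΣy = 13·(-1089) − 138·(-77) = -14157 − (-10626) = -3531
S_xx = nΣx² − (Σx)² = 13·1750 − 138² = 22750 − 19044 = 3706
S_yy = nΣy² − (Σy)² = 13·987 − (-77)² = 12831 − 5929 = 6902
r = S_xy / √(S_xx·S_yy) = -3531 / √(3706·6902) = -3531 / √25578812 = -3531 / 5057.5500 = -0.6982

-0.6982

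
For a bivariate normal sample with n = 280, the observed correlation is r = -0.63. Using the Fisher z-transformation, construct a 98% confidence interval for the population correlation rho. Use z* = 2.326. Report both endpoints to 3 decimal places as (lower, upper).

Fisher z: z_r = atanh(r) = ½·ln((1+(-0.63))/(1−(-0.63))) = -0.741416
SE(z) = 1/√(n−3) = 1/√277 = 0.060084
98% ⇒ z* = 2.326; margin = 2.326·0.060084 = 0.139755
CI on z-scale: (-0.881171, -0.601661)
Back-transform: tanh(-0.881171) = -0.707005, tanh(-0.601661) = -0.538230

(-0.707, -0.538)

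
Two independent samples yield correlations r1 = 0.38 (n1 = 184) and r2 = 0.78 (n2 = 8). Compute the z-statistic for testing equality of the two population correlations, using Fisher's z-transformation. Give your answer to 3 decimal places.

-1.423

Fisher z-transforms: z1 = atanh(0.38) = 0.400060, z2 = atanh(0.78) = 1.045371; difference d = -0.645311
Var(d) = 1/181 + 1/5 = 0.0055249 + 0.2000000 = 0.2055249
z = d/√Var(d) = -0.645311 / √0.2055249 = -0.645311 / 0.453349 = -1.423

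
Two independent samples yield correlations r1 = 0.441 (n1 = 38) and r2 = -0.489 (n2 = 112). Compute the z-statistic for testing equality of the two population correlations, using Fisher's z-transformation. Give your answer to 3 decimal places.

5.189

z1 = atanh(0.441) = 0.473472,  z2 = atanh(-0.489) = -0.534745
SE = √(1/(n1−3) + 1/(n2−3)) = √(1/35 + 1/109) = √(0.0285714 + 0.0091743) = √0.0377457 = 0.194283
z = (z1 − z2)/SE = (0.473472 − (-0.534745)) / 0.194283 = 1.008217 / 0.194283 = 5.189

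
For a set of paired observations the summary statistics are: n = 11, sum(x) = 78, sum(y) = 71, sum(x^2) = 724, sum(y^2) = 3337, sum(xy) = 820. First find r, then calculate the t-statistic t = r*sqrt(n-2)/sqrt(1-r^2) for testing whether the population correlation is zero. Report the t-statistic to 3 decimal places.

1.517

S_xy = nΣxy − ΣxΣy = 11·820 − 78·71 = 9020 − 5538 = 3482
S_xx = nΣx² − (Σx)² = 11·724 − 78² = 7964 − 6084 = 1880
S_yy = nΣy² − (Σy)² = 11·3337 − 71² = 36707 − 5041 = 31666
r = S_xy / √(S_xx·S_yy) = 3482 / √(1880·31666) = 3482 / √59532080 = 3482 / 7715.7035 = 0.4513
t = r·√(n−2)/√(1−r²) = 0.4513·√9 / √(1−0.203672) = 1.353900 / 0.892372 = 1.517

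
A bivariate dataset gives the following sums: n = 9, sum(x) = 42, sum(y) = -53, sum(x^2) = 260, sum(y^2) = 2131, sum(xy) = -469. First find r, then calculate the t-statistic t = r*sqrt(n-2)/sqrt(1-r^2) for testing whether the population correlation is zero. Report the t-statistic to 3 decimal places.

-2.261

Numerator: nΣxy − (Σx)(Σy) = 9·(-469) − (42)(-53) = -1995
Denominator: √[(nΣx²−(Σx)²)(nΣy²−(Σy)²)]
  nΣx²−(Σx)² = 9·260 − 1764 = 576;  nΣy²−(Σy)² = 9·2131 − 2809 = 16370
  √(576·16370) = √9429120 = 3070.6872
r = -1995 / 3070.6872 = -0.6497
t = r·√(n−2)/√(1−r²) = -0.6497·√7 / √(1−0.422110) = -1.718945 / 0.760191 = -2.261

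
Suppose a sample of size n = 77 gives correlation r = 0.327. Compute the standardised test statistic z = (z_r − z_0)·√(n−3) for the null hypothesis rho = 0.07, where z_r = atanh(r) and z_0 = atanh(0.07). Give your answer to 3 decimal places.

Fisher z: atanh(0.327) = 0.339465, atanh(0.07) = 0.070115
z = (z_r − z_0)·√(n−3) = (0.339465 − 0.070115)·√74 = 0.269350 · 8.602325 = 2.317

2.317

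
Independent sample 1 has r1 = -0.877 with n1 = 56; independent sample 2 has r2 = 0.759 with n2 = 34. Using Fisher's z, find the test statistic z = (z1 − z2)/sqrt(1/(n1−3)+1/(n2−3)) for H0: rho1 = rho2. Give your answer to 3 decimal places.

z1 = atanh(-0.877) = -1.362623,  z2 = atanh(0.759) = 0.993852
SE = √(1/(n1−3) + 1/(n2−3)) = √(1/53 + 1/31) = √(0.0188679 + 0.0322581) = √0.0511260 = 0.226111
z = (z1 − z2)/SE = (-1.362623 − 0.993852) / 0.226111 = -2.356475 / 0.226111 = -10.422

-10.422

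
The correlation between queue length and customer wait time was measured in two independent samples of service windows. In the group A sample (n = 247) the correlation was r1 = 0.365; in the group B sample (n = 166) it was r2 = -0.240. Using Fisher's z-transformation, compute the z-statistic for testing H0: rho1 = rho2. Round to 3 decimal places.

6.202

z1 = atanh(0.365) = 0.382642,  z2 = atanh(-0.240) = -0.244774
SE = √(1/(n1−3) + 1/(n2−3)) = √(1/244 + 1/163) = √(0.0040984 + 0.0061350) = √0.0102334 = 0.101160
z = (z1 − z2)/SE = (0.382642 − (-0.244774)) / 0.101160 = 0.627416 / 0.101160 = 6.202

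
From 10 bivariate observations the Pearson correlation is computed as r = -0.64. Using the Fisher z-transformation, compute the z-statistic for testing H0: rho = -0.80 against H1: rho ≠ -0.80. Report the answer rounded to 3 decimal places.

Fisher z: atanh(-0.64) = -0.758174, atanh(-0.80) = -1.098612
z = (z_r − z_0)·√(n−3) = (-0.758174 − (-1.098612))·√7 = 0.340438 · 2.645751 = 0.901

0.901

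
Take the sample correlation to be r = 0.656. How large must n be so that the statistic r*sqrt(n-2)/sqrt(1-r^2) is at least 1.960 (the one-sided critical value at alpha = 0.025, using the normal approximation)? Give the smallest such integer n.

8

r√(n−2)/√(1−r²) ≥ 1.960  ⇔  n−2 ≥ (1.960)²·(1−r²)/r²
(1−r²)/r² = (1−0.430336)/0.430336 = 1.3238
n ≥ 2 + 3.8416·1.3238 = 2 + 5.0855 = 7.0855
⌈7.0855⌉ = 8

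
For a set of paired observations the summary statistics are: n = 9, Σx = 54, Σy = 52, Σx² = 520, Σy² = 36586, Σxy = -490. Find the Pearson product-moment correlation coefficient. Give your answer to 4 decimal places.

-0.3007

Numerator: nΣxy − (Σx)(Σy) = 9·(-490) − (54)(52) = -7218
Denominator: √[(nΣx²−(Σx)²)(nΣy²−(Σy)²)]
  nΣx²−(Σx)² = 9·520 − 2916 = 1764;  nΣy²−(Σy)² = 9·36586 − 2704 = 326570
  √(1764·326570) = √576069480 = 24001.4475
r = -7218 / 24001.4475 = -0.3007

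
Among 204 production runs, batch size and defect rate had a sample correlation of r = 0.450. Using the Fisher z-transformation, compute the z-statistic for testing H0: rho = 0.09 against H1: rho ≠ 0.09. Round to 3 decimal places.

5.592

z_r = atanh(0.450) = 0.484700,  z_0 = atanh(0.09) = 0.090244
SE = 1/√(n−3) = 1/√201 = 0.070535
z = (z_r − z_0)/SE = (0.484700 − 0.090244) / 0.070535 = 0.394456 / 0.070535 = 5.592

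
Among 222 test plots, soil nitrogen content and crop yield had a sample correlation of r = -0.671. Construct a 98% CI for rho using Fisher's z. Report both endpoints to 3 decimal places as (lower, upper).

z_r = atanh(-0.671) = -0.812560;  SE = 1/√(n−3) = 1/√219 = 0.067574
z-limits: -0.812560 ± 2.326·0.067574 = -0.812560 ± 0.157177 = [-0.969737, -0.655383]
ρ-limits: (tanh -0.969737, tanh -0.655383) = (-0.749, -0.575)

(-0.749, -0.575)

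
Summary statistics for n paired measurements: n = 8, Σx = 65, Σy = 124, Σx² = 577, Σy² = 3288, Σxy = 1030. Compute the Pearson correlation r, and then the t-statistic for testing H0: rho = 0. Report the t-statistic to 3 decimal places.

0.214

S_xy = nΣxy − ΣxΣy = 8·1030 − 65·124 = 8240 − 8060 = 180
S_xx = nΣx² − (Σx)² = 8·577 − 65² = 4616 − 4225 = 391
S_yy = nΣy² − (Σy)² = 8·3288 − 124² = 26304 − 15376 = 10928
r = S_xy / √(S_xx·S_yy) = 180 / √(391·10928) = 180 / √4272848 = 180 / 2067.0868 = 0.0871
t = r·√(n−2)/√(1−r²) = 0.0871·√6 / √(1−0.007586) = 0.213351 / 0.996200 = 0.214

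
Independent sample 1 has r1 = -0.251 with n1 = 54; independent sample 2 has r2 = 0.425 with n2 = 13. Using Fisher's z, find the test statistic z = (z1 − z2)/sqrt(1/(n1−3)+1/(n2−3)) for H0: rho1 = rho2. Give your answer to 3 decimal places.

Fisher z-transforms: z1 = atanh(-0.251) = -0.256480, z2 = atanh(0.425) = 0.453779; difference d = -0.710259
Var(d) = 1/51 + 1/10 = 0.0196078 + 0.1000000 = 0.1196078
z = d/√Var(d) = -0.710259 / √0.1196078 = -0.710259 / 0.345844 = -2.054

-2.054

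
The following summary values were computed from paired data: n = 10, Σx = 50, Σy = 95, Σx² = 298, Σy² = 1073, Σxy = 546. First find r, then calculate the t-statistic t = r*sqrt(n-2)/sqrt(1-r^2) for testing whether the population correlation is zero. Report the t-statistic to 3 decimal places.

Numerator: nΣxy − (Σx)(Σy) = 10·546 − (50)(95) = 710
Denominator: √[(nΣx²−(Σx)²)(nΣy²−(Σy)²)]
  nΣx²−(Σx)² = 10·298 − 2500 = 480;  nΣy²−(Σy)² = 10·1073 − 9025 = 1705
  √(480·1705) = √818400 = 904.6546
r = 710 / 904.6546 = 0.7848
t = r·√(n−2)/√(1−r²) = 0.7848·√8 / √(1−0.615911) = 2.219750 / 0.619749 = 3.582

3.582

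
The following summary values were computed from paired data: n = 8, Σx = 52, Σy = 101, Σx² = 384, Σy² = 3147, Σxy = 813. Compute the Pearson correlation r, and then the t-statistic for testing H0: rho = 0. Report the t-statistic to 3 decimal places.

S_xy = nΣxy − ΣxΣy = 8·813 − 52·101 = 6504 − 5252 = 1252
S_xx = nΣx² − (Σx)² = 8·384 − 52² = 3072 − 2704 = 368
S_yy = nΣy² − (Σy)² = 8·3147 − 101² = 25176 − 10201 = 14975
r = S_xy / √(S_xx·S_yy) = 1252 / √(368·14975) = 1252 / √5510800 = 1252 / 2347.5093 = 0.5333
t = r·√(n−2)/√(1−r²) = 0.5333·√6 / √(1−0.284409) = 1.306313 / 0.845926 = 1.544

1.544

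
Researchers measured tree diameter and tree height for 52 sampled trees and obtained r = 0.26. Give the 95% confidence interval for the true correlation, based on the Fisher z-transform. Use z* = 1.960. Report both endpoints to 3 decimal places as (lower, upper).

z_r = atanh(0.26) = 0.266108;  SE = 1/√(n−3) = 1/√49 = 0.142857
z-limits: 0.266108 ± 1.960·0.142857 = 0.266108 ± 0.280000 = [-0.013892, 0.546108]
ρ-limits: (tanh -0.013892, tanh 0.546108) = (-0.014, 0.498)

(-0.014, 0.498)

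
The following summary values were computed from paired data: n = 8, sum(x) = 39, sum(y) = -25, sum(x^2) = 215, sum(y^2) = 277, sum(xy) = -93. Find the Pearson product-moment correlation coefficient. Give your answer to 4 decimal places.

S_xy = nΣxy − ΣxΣy = 8·(-93) − 39·(-25) = -744 − (-975) = 231
S_xx = nΣx² − (Σx)² = 8·215 − 39² = 1720 − 1521 = 199
S_yy = nΣy² − (Σy)² = 8·277 − (-25)² = 2216 − 625 = 1591
r = S_xy / √(S_xx·S_yy) = 231 / √(199·1591) = 231 / √316609 = 231 / 562.6802 = 0.4105

0.4105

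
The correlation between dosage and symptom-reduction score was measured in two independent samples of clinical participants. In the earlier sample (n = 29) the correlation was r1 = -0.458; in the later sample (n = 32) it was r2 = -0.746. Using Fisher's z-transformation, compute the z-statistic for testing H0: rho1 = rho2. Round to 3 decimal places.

1.737

Fisher z-transforms: z1 = atanh(-0.458) = -0.494777, z2 = atanh(-0.746) = -0.963874; difference d = 0.469097
Var(d) = 1/26 + 1/29 = 0.0384615 + 0.0344828 = 0.0729443
z = d/√Var(d) = 0.469097 / √0.0729443 = 0.469097 / 0.270082 = 1.737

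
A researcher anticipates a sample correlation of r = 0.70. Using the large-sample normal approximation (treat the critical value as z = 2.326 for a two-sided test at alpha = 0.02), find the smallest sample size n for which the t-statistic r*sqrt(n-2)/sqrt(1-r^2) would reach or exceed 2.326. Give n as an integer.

Need r·√(n−2)/√(1−r²) ≥ 2.326
√(n−2) ≥ 2.326·√(1−0.4900) / 0.70 = 2.326·0.714143 / 0.70 = 2.3730
n−2 ≥ 5.6311  ⇒  n ≥ 7.6311
Smallest integer n = 8

8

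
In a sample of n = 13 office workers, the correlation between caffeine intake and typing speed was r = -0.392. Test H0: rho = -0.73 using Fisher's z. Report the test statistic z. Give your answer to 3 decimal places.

z_r = atanh(-0.392) = -0.414161,  z_0 = atanh(-0.73) = -0.928727
SE = 1/√(n−3) = 1/√10 = 0.316228
z = (z_r − z_0)/SE = (-0.414161 − (-0.928727)) / 0.316228 = 0.514566 / 0.316228 = 1.627

1.627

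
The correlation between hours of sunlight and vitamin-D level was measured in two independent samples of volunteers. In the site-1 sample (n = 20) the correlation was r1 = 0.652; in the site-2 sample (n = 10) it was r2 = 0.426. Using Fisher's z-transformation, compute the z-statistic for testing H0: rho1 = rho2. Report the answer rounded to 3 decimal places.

Fisher z-transforms: z1 = atanh(0.652) = 0.778770, z2 = atanh(0.426) = 0.455000; difference d = 0.323770
Var(d) = 1/17 + 1/7 = 0.0588235 + 0.1428571 = 0.2016806
z = d/√Var(d) = 0.323770 / √0.2016806 = 0.323770 / 0.449089 = 0.721

0.721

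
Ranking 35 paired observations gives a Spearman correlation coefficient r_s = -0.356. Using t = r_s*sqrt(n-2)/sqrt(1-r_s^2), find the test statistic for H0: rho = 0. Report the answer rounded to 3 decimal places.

t = r_s·√(n−2) / √(1−r_s²) with r_s = -0.356, n = 35
  = -0.356·√33 / √(1 − 0.126736)
  = -0.356·5.744563 / 0.934486
  = -2.045064 / 0.934486 = -2.188

-2.188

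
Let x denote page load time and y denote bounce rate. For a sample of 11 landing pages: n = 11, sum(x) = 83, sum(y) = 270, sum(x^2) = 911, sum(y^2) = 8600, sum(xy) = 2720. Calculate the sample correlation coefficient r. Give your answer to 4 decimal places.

S_xy = nΣxy − ΣxΣy = 11·2720 − 83·270 = 29920 − 22410 = 7510
S_xx = nΣx² − (Σx)² = 11·911 − 83² = 10021 − 6889 = 3132
S_yy = nΣy² − (Σy)² = 11·8600 − 270² = 94600 − 72900 = 21700
r = S_xy / √(S_xx·S_yy) = 7510 / √(3132·21700) = 7510 / √67964400 = 7510 / 8244.0524 = 0.9110

0.9110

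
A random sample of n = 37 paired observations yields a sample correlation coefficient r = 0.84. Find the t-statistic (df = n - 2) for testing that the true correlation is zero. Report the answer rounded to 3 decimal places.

9.159

1 − r² = 1 − 0.7056 = 0.2944;  √(1−r²) = 0.542586
√(n−2) = √35 = 5.916080
t = r·√(n−2)/√(1−r²) = 0.84 · 5.916080 / 0.542586 = 9.159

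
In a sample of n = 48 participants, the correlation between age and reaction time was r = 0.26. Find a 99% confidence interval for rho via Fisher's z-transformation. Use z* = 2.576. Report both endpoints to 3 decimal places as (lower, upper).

(-0.117, 0.572)

z_r = atanh(0.26) = 0.266108;  SE = 1/√(n−3) = 1/√45 = 0.149071
z-limits: 0.266108 ± 2.576·0.149071 = 0.266108 ± 0.384007 = [-0.117899, 0.650115]
ρ-limits: (tanh -0.117899, tanh 0.650115) = (-0.117, 0.572)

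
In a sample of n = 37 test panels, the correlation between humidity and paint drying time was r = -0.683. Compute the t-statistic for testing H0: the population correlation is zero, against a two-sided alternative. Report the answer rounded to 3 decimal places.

1 − r² = 1 − 0.466489 = 0.533511;  √(1−r²) = 0.730418
√(n−2) = √35 = 5.916080
t = r·√(n−2)/√(1−r²) = -0.683 · 5.916080 / 0.730418 = -5.532

-5.532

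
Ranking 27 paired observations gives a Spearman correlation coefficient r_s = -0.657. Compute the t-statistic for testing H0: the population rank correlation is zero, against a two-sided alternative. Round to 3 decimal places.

-4.357

t = r_s·√(n−2) / √(1−r_s²) with r_s = -0.657, n = 27
  = -0.657·√25 / √(1 − 0.431649)
  = -0.657·5.000000 / 0.753891
  = -3.285000 / 0.753891 = -4.357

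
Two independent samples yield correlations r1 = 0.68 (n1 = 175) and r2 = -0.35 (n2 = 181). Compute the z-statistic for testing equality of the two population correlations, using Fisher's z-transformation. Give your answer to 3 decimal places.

11.172

Fisher z-transforms: z1 = atanh(0.68) = 0.829114, z2 = atanh(-0.35) = -0.365444; difference d = 1.194558
Var(d) = 1/172 + 1/178 = 0.0058140 + 0.0056180 = 0.0114320
z = d/√Var(d) = 1.194558 / √0.0114320 = 1.194558 / 0.106921 = 11.172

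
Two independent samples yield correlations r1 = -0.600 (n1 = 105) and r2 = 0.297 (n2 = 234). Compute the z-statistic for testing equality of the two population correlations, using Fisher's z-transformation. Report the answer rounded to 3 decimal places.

-8.406

z1 = atanh(-0.600) = -0.693147,  z2 = atanh(0.297) = 0.306226
SE = √(1/(n1−3) + 1/(n2−3)) = √(1/102 + 1/231) = √(0.0098039 + 0.0043290) = √0.0141329 = 0.118882
z = (z1 − z2)/SE = (-0.693147 − 0.306226) / 0.118882 = -0.999373 / 0.118882 = -8.406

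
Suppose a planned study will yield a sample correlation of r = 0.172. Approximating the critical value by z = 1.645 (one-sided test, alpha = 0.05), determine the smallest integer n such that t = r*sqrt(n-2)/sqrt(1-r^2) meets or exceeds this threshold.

91

Need r·√(n−2)/√(1−r²) ≥ 1.645
√(n−2) ≥ 1.645·√(1−0.029584) / 0.172 = 1.645·0.985097 / 0.172 = 9.4214
n−2 ≥ 88.7628  ⇒  n ≥ 90.7628
Smallest integer n = 91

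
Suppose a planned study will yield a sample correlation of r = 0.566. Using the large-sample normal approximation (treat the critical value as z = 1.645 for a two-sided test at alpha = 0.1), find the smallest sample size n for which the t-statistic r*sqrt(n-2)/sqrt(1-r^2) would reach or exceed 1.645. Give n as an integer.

8

r√(n−2)/√(1−r²) ≥ 1.645  ⇔  n−2 ≥ (1.645)²·(1−r²)/r²
(1−r²)/r² = (1−0.320356)/0.320356 = 2.1215
n ≥ 2 + 2.706025·2.1215 = 2 + 5.7408 = 7.7408
⌈7.7408⌉ = 8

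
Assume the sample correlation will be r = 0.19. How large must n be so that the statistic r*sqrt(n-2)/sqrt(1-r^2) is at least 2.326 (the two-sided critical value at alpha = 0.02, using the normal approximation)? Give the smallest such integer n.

147

r√(n−2)/√(1−r²) ≥ 2.326  ⇔  n−2 ≥ (2.326)²·(1−r²)/r²
(1−r²)/r² = (1−0.0361)/0.0361 = 26.7008
n ≥ 2 + 5.410276·26.7008 = 2 + 144.4587 = 146.4587
⌈146.4587⌉ = 147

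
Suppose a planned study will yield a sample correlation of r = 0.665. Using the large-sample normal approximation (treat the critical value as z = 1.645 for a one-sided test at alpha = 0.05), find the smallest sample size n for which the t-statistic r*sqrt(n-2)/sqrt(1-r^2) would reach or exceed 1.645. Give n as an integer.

6

Need r·√(n−2)/√(1−r²) ≥ 1.645
√(n−2) ≥ 1.645·√(1−0.442225) / 0.665 = 1.645·0.746843 / 0.665 = 1.8475
n−2 ≥ 3.4133  ⇒  n ≥ 5.4133
Smallest integer n = 6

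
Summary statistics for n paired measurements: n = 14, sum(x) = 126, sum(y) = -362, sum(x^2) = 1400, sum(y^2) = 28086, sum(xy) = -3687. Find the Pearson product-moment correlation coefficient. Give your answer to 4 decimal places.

Numerator: nΣxy − (Σx)(Σy) = 14·(-3687) − (126)(-362) = -6006
Denominator: √[(nΣx²−(Σx)²)(nΣy²−(Σy)²)]
  nΣx²−(Σx)² = 14·1400 − 15876 = 3724;  nΣy²−(Σy)² = 14·28086 − 131044 = 262160
  √(3724·262160) = √976283840 = 31245.5411
r = -6006 / 31245.5411 = -0.1922

-0.1922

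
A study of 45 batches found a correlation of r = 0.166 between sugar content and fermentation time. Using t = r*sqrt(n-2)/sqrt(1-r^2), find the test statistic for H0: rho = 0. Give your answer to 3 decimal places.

1 − r² = 1 − 0.027556 = 0.972444;  √(1−r²) = 0.986126
√(n−2) = √43 = 6.557439
t = r·√(n−2)/√(1−r²) = 0.166 · 6.557439 / 0.986126 = 1.104

1.104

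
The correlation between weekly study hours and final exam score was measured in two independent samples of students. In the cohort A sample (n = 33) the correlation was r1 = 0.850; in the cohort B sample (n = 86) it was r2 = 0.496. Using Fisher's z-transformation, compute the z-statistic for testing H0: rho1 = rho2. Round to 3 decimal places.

3.343

Fisher z-transforms: z1 = atanh(0.850) = 1.256153, z2 = atanh(0.496) = 0.543987; difference d = 0.712166
Var(d) = 1/30 + 1/83 = 0.0333333 + 0.0120482 = 0.0453815
z = d/√Var(d) = 0.712166 / √0.0453815 = 0.712166 / 0.213029 = 3.343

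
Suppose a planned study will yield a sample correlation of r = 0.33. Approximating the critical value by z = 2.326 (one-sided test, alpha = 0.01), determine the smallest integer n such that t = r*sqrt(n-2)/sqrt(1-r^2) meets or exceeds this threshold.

47

Need r·√(n−2)/√(1−r²) ≥ 2.326
√(n−2) ≥ 2.326·√(1−0.1089) / 0.33 = 2.326·0.943981 / 0.33 = 6.6536
n−2 ≥ 44.2704  ⇒  n ≥ 46.2704
Smallest integer n = 47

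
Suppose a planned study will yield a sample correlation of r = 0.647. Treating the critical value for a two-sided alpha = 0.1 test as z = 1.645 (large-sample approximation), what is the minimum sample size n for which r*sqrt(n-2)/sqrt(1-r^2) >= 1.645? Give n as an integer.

r√(n−2)/√(1−r²) ≥ 1.645  ⇔  n−2 ≥ (1.645)²·(1−r²)/r²
(1−r²)/r² = (1−0.418609)/0.418609 = 1.3889
n ≥ 2 + 2.706025·1.3889 = 2 + 3.7584 = 5.7584
⌈5.7584⌉ = 6

6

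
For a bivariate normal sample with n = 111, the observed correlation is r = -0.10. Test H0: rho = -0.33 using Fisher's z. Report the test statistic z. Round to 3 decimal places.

Fisher z: atanh(-0.10) = -0.100335, atanh(-0.33) = -0.342828
z = (z_r − z_0)·√(n−3) = (-0.100335 − (-0.342828))·√108 = 0.242493 · 10.392305 = 2.520

2.520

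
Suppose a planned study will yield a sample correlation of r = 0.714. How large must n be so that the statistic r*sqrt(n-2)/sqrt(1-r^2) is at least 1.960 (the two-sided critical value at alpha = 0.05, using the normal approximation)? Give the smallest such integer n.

6

Need r·√(n−2)/√(1−r²) ≥ 1.960
√(n−2) ≥ 1.960·√(1−0.509796) / 0.714 = 1.960·0.700146 / 0.714 = 1.9220
n−2 ≥ 3.6941  ⇒  n ≥ 5.6941
Smallest integer n = 6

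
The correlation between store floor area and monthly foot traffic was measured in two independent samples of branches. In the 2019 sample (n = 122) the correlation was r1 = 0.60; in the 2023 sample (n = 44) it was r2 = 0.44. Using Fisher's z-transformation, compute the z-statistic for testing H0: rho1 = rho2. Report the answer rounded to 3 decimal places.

1.220

z1 = atanh(0.60) = 0.693147,  z2 = atanh(0.44) = 0.472231
SE = √(1/(n1−3) + 1/(n2−3)) = √(1/119 + 1/41) = √(0.0084034 + 0.0243902) = √0.0327936 = 0.181090
z = (z1 − z2)/SE = (0.693147 − 0.472231) / 0.181090 = 0.220916 / 0.181090 = 1.220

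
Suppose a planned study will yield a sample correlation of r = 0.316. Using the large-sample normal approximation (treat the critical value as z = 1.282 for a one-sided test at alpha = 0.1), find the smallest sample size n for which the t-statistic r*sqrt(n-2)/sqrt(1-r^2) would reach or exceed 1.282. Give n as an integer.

r√(n−2)/√(1−r²) ≥ 1.282  ⇔  n−2 ≥ (1.282)²·(1−r²)/r²
(1−r²)/r² = (1−0.099856)/0.099856 = 9.0144
n ≥ 2 + 1.643524·9.0144 = 2 + 14.8154 = 16.8154
⌈16.8154⌉ = 17

17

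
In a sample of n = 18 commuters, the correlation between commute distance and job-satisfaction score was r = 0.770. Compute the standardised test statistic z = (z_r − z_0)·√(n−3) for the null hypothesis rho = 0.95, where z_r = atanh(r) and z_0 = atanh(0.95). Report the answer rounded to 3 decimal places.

Fisher z: atanh(0.770) = 1.020328, atanh(0.95) = 1.831781
z = (z_r − z_0)·√(n−3) = (1.020328 − 1.831781)·√15 = -0.811453 · 3.872983 = -3.143

-3.143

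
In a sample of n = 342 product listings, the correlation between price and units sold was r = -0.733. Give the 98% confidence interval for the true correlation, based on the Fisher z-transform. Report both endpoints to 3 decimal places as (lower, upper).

Fisher z: z_r = atanh(r) = ½·ln((1+(-0.733))/(1−(-0.733))) = -0.935180
SE(z) = 1/√(n−3) = 1/√339 = 0.054313
98% ⇒ z* = 2.326; margin = 2.326·0.054313 = 0.126332
CI on z-scale: (-1.061512, -0.808848)
Back-transform: tanh(-1.061512) = -0.786242, tanh(-0.808848) = -0.668954

(-0.786, -0.669)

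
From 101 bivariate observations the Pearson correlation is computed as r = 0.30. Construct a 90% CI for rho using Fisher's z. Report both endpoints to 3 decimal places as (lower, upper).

(0.142, 0.443)

Fisher z: z_r = atanh(r) = ½·ln((1+0.30)/(1−0.30)) = 0.309520
SE(z) = 1/√(n−3) = 1/√98 = 0.101015
90% ⇒ z* = 1.645; margin = 1.645·0.101015 = 0.166170
CI on z-scale: (0.143350, 0.475690)
Back-transform: tanh(0.143350) = 0.142376, tanh(0.475690) = 0.442785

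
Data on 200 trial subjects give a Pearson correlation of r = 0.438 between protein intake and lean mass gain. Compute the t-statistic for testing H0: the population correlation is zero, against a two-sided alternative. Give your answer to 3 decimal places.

t = r·√(n−2) / √(1−r²) with r = 0.438, n = 200
  = 0.438·√198 / √(1 − 0.191844)
  = 0.438·14.071247 / 0.898975
  = 6.163206 / 0.898975 = 6.856

6.856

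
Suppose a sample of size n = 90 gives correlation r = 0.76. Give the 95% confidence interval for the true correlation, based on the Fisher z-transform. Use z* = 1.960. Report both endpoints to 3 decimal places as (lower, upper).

(0.656, 0.836)

z_r = atanh(0.76) = 0.996215;  SE = 1/√(n−3) = 1/√87 = 0.107211
z-limits: 0.996215 ± 1.960·0.107211 = 0.996215 ± 0.210134 = [0.786081, 1.206349]
ρ-limits: (tanh 0.786081, tanh 1.206349) = (0.656, 0.836)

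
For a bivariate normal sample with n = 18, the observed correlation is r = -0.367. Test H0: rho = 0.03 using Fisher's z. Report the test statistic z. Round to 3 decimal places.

-1.607

z_r = atanh(-0.367) = -0.384952,  z_0 = atanh(0.03) = 0.030009
SE = 1/√(n−3) = 1/√15 = 0.258199
z = (z_r − z_0)/SE = (-0.384952 − 0.030009) / 0.258199 = -0.414961 / 0.258199 = -1.607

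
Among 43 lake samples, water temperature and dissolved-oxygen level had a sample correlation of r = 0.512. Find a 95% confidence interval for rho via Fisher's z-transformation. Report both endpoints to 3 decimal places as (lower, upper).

(0.250, 0.704)

Fisher z: z_r = atanh(r) = ½·ln((1+0.512)/(1−0.512)) = 0.565437
SE(z) = 1/√(n−3) = 1/√40 = 0.158114
95% ⇒ z* = 1.960; margin = 1.960·0.158114 = 0.309903
CI on z-scale: (0.255534, 0.875340)
Back-transform: tanh(0.255534) = 0.250114, tanh(0.875340) = 0.704077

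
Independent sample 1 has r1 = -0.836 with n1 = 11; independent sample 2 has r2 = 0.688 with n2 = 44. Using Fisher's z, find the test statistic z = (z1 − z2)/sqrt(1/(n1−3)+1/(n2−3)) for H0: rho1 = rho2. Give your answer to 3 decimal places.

z1 = atanh(-0.836) = -1.207739,  z2 = atanh(0.688) = 0.844148
SE = √(1/(n1−3) + 1/(n2−3)) = √(1/8 + 1/41) = √(0.1250000 + 0.0243902) = √0.1493902 = 0.386510
z = (z1 − z2)/SE = (-1.207739 − 0.844148) / 0.386510 = -2.051887 / 0.386510 = -5.309

-5.309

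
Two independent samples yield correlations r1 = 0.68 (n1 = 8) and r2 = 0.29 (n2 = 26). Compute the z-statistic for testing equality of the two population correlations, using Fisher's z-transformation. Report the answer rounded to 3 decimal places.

z1 = atanh(0.68) = 0.829114,  z2 = atanh(0.29) = 0.298566
SE = √(1/(n1−3) + 1/(n2−3)) = √(1/5 + 1/23) = √(0.2000000 + 0.0434783) = √0.2434783 = 0.493435
z = (z1 − z2)/SE = (0.829114 − 0.298566) / 0.493435 = 0.530548 / 0.493435 = 1.075

1.075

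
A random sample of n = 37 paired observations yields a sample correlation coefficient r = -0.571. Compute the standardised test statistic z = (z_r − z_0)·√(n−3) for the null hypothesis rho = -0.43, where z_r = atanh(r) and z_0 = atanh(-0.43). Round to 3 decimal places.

-1.103

z_r = atanh(-0.571) = -0.649005,  z_0 = atanh(-0.43) = -0.459897
SE = 1/√(n−3) = 1/√34 = 0.171499
z = (z_r − z_0)/SE = (-0.649005 − (-0.459897)) / 0.171499 = -0.189108 / 0.171499 = -1.103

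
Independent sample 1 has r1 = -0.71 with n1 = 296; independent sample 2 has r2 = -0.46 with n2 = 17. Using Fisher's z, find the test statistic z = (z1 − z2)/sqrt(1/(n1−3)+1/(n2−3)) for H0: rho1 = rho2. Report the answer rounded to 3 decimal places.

-1.425

z1 = atanh(-0.71) = -0.887184,  z2 = atanh(-0.46) = -0.497311
SE = √(1/(n1−3) + 1/(n2−3)) = √(1/293 + 1/14) = √(0.0034130 + 0.0714286) = √0.0748416 = 0.273572
z = (z1 − z2)/SE = (-0.887184 − (-0.497311)) / 0.273572 = -0.389873 / 0.273572 = -1.425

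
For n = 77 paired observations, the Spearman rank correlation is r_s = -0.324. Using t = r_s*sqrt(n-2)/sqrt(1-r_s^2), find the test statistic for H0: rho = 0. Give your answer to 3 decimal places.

-2.966

1 − r_s² = 1 − 0.104976 = 0.895024;  √(1−r_s²) = 0.946057
√(n−2) = √75 = 8.660254
t = r_s·√(n−2)/√(1−r_s²) = -0.324 · 8.660254 / 0.946057 = -2.966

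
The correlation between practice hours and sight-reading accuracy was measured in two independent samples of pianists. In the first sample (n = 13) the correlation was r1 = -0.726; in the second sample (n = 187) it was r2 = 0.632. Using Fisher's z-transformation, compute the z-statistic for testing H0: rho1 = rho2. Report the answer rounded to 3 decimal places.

-5.128

Fisher z-transforms: z1 = atanh(-0.726) = -0.920217, z2 = atanh(0.632) = 0.744739; difference d = -1.664956
Var(d) = 1/10 + 1/184 = 0.1000000 + 0.0054348 = 0.1054348
z = d/√Var(d) = -1.664956 / √0.1054348 = -1.664956 / 0.324707 = -5.128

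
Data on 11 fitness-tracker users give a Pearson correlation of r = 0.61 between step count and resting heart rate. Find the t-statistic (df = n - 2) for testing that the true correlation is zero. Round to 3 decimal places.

2.309

1 − r² = 1 − 0.3721 = 0.6279;  √(1−r²) = 0.792401
√(n−2) = √9 = 3.000000
t = r·√(n−2)/√(1−r²) = 0.61 · 3.000000 / 0.792401 = 2.309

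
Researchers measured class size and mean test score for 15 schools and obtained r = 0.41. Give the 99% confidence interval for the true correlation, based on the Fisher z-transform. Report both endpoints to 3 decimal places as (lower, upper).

z_r = atanh(0.41) = 0.435611;  SE = 1/√(n−3) = 1/√12 = 0.288675
z-limits: 0.435611 ± 2.576·0.288675 = 0.435611 ± 0.743627 = [-0.308016, 1.179238]
ρ-limits: (tanh -0.308016, tanh 1.179238) = (-0.299, 0.827)

(-0.299, 0.827)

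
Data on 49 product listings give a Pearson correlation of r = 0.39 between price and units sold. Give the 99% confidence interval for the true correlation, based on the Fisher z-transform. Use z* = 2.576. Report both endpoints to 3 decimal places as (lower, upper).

(0.032, 0.659)

z_r = atanh(0.39) = 0.411800;  SE = 1/√(n−3) = 1/√46 = 0.147442
z-limits: 0.411800 ± 2.576·0.147442 = 0.411800 ± 0.379811 = [0.031989, 0.791611]
ρ-limits: (tanh 0.031989, tanh 0.791611) = (0.032, 0.659)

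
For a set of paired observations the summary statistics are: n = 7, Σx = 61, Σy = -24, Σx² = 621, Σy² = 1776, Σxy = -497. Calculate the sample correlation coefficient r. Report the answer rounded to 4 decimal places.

Numerator: nΣxy − (Σx)(Σy) = 7·(-497) − (61)(-24) = -2015
Denominator: √[(nΣx²−(Σx)²)(nΣy²−(Σy)²)]
  nΣx²−(Σx)² = 7·621 − 3721 = 626;  nΣy²−(Σy)² = 7·1776 − 576 = 11856
  √(626·11856) = √7421856 = 2724.3084
r = -2015 / 2724.3084 = -0.7396

-0.7396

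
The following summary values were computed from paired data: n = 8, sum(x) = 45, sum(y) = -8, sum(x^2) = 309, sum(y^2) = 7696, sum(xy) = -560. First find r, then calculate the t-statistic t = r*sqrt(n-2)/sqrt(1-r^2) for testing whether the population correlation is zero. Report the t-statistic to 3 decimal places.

-3.112

Numerator: nΣxy − (Σx)(Σy) = 8·(-560) − (45)(-8) = -4120
Denominator: √[(nΣx²−(Σx)²)(nΣy²−(Σy)²)]
  nΣx²−(Σx)² = 8·309 − 2025 = 447;  nΣy²−(Σy)² = 8·7696 − 64 = 61504
  √(447·61504) = √27492288 = 5243.3089
r = -4120 / 5243.3089 = -0.7858
t = r·√(n−2)/√(1−r²) = -0.7858·√6 / √(1−0.617482) = -1.924809 / 0.618480 = -3.112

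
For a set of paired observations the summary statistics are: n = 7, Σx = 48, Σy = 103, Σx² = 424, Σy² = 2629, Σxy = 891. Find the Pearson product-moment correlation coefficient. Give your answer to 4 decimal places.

S_xy = nΣxy − ΣxΣy = 7·891 − 48·103 = 6237 − 4944 = 1293
S_xx = nΣx² − (Σx)² = 7·424 − 48² = 2968 − 2304 = 664
S_yy = nΣy² − (Σy)² = 7·2629 − 103² = 18403 − 10609 = 7794
r = S_xy / √(S_xx·S_yy) = 1293 / √(664·7794) = 1293 / √5175216 = 1293 / 2274.9101 = 0.5684

0.5684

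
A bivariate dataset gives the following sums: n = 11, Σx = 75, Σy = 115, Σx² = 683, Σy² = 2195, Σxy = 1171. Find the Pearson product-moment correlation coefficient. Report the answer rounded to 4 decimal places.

0.9373

Numerator: nΣxy − (Σx)(Σy) = 11·1171 − (75)(115) = 4256
Denominator: √[(nΣx²−(Σx)²)(nΣy²−(Σy)²)]
  nΣx²−(Σx)² = 11·683 − 5625 = 1888;  nΣy²−(Σy)² = 11·2195 − 13225 = 10920
  √(1888·10920) = √20616960 = 4540.5903
r = 4256 / 4540.5903 = 0.9373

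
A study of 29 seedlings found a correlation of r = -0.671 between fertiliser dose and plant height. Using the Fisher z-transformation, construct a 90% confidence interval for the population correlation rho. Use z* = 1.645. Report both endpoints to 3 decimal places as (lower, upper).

Fisher z: z_r = atanh(r) = ½·ln((1+(-0.671))/(1−(-0.671))) = -0.812560
SE(z) = 1/√(n−3) = 1/√26 = 0.196116
90% ⇒ z* = 1.645; margin = 1.645·0.196116 = 0.322611
CI on z-scale: (-1.135171, -0.489949)
Back-transform: tanh(-1.135171) = -0.812782, tanh(-0.489949) = -0.454176

(-0.813, -0.454)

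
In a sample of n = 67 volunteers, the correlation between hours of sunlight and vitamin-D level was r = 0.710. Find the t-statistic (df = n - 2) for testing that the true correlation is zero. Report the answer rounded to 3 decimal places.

8.129

1 − r² = 1 − 0.504100 = 0.495900;  √(1−r²) = 0.704202
√(n−2) = √65 = 8.062258
t = r·√(n−2)/√(1−r²) = 0.710 · 8.062258 / 0.704202 = 8.129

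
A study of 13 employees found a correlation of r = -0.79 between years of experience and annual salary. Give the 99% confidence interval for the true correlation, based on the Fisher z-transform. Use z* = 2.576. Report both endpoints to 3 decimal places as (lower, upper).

(-0.955, -0.251)

Fisher z: z_r = atanh(r) = ½·ln((1+(-0.79))/(1−(-0.79))) = -1.071432
SE(z) = 1/√(n−3) = 1/√10 = 0.316228
99% ⇒ z* = 2.576; margin = 2.576·0.316228 = 0.814603
CI on z-scale: (-1.886035, -0.256829)
Back-transform: tanh(-1.886035) = -0.955026, tanh(-0.256829) = -0.251327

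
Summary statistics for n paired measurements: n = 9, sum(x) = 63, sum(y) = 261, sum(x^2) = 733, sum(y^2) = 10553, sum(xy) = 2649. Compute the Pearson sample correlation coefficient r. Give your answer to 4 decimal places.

S_xy = nΣxy − ΣxΣy = 9·2649 − 63·261 = 23841 − 16443 = 7398
S_xx = nΣx² − (Σx)² = 9·733 − 63² = 6597 − 3969 = 2628
S_yy = nΣy² − (Σy)² = 9·10553 − 261² = 94977 − 68121 = 26856
r = S_xy / √(S_xx·S_yy) = 7398 / √(2628·26856) = 7398 / √70577568 = 7398 / 8401.0456 = 0.8806

0.8806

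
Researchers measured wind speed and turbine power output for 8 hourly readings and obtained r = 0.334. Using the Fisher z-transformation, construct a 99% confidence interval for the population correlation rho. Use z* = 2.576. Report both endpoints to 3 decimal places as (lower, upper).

(-0.667, 0.905)

z_r = atanh(0.334) = 0.347324;  SE = 1/√(n−3) = 1/√5 = 0.447214
z-limits: 0.347324 ± 2.576·0.447214 = 0.347324 ± 1.152023 = [-0.804699, 1.499347]
ρ-limits: (tanh -0.804699, tanh 1.499347) = (-0.667, 0.905)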